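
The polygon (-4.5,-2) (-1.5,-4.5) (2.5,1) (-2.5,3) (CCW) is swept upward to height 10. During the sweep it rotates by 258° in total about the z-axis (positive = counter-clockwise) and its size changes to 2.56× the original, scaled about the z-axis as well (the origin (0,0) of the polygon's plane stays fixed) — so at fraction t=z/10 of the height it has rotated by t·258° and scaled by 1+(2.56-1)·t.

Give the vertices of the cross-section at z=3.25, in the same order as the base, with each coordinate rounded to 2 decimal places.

t = z/height = 3.25/10 = 0.325
s = 1 + (scale-1)·z/height = 1 + (2.56-1)·3.25/10 = 1.507000
θ = twist·z/height = 258°·3.25/10 = 83.8500° = 1.463459 rad
cos θ = 0.107132, sin θ = 0.994245 (intermediates below are computed at full precision and shown rounded to 5 d.p.)
v1: (-4.5,-2) → rotate → (1.50640,-4.68837) → ×s → (2.27014,-7.06537) → (2.27,-7.07)
v2: (-1.5,-4.5) → rotate → (4.31340,-1.97346) → ×s → (6.50030,-2.97400) → (6.50,-2.97)
v3: (2.5,1) → rotate → (-0.72642,2.59274) → ×s → (-1.09471,3.90726) → (-1.09,3.91)
v4: (-2.5,3) → rotate → (-3.25056,-2.16422) → ×s → (-4.89860,-3.26147) → (-4.90,-3.26)

Cross-section at z=3.25: (2.27,-7.07) (6.50,-2.97) (-1.09,3.91) (-4.90,-3.26)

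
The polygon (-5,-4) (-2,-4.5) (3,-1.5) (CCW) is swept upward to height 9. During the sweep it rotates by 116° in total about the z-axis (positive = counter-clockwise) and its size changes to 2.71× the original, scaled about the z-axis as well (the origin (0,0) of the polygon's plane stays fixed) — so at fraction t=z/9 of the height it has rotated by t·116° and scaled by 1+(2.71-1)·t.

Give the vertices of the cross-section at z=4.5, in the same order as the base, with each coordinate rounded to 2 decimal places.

Cross-section at z=4.5: (1.38,-11.80) (5.11,-7.57) (5.31,3.24)

t = z/height = 4.5/9 = 0.5
s = 1 + (scale-1)·z/height = 1 + (2.71-1)·4.5/9 = 1.855000
θ = twist·z/height = 116°·4.5/9 = 58.0000° = 1.012291 rad
cos θ = 0.529919, sin θ = 0.848048 (intermediates below are computed at full precision and shown rounded to 5 d.p.)
v1: (-5,-4) → rotate → (0.74260,-6.35992) → ×s → (1.37752,-11.79765) → (1.38,-11.80)
v2: (-2,-4.5) → rotate → (2.75638,-4.08073) → ×s → (5.11308,-7.56976) → (5.11,-7.57)
v3: (3,-1.5) → rotate → (2.86183,1.74927) → ×s → (5.30869,3.24489) → (5.31,3.24)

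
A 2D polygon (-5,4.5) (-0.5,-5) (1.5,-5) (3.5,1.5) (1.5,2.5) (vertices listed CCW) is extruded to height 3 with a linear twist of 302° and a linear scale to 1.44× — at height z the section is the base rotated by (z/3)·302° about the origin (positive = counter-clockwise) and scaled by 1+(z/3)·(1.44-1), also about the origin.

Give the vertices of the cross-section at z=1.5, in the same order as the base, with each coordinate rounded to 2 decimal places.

t = z/height = 1.5/3 = 0.5
s = 1 + (scale-1)·z/height = 1 + (1.44-1)·1.5/3 = 1.220000
θ = twist·z/height = 302°·1.5/3 = 151.0000° = 2.635447 rad
cos θ = -0.874620, sin θ = 0.484810 (intermediates below are computed at full precision and shown rounded to 5 d.p.)
v1: (-5,4.5) → rotate → (2.19146,-6.35984) → ×s → (2.67358,-7.75900) → (2.67,-7.76)
v2: (-0.5,-5) → rotate → (2.86136,4.13069) → ×s → (3.49086,5.03945) → (3.49,5.04)
v3: (1.5,-5) → rotate → (1.11212,5.10031) → ×s → (1.35678,6.22238) → (1.36,6.22)
v4: (3.5,1.5) → rotate → (-3.78838,0.38490) → ×s → (-4.62183,0.46958) → (-4.62,0.47)
v5: (1.5,2.5) → rotate → (-2.52395,-1.45933) → ×s → (-3.07922,-1.78039) → (-3.08,-1.78)

Cross-section at z=1.5: (2.67,-7.76) (3.49,5.04) (1.36,6.22) (-4.62,0.47) (-3.08,-1.78)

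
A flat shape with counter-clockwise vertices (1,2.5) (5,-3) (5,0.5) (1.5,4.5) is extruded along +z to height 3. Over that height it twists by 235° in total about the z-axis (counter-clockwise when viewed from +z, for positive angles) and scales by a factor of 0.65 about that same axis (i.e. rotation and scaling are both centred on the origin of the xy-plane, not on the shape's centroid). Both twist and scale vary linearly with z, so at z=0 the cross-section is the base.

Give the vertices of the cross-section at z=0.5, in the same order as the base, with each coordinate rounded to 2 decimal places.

Cross-section at z=0.5: (-0.76,2.42) (5.43,0.78) (3.35,3.34) (-1.58,4.18)

t = z/height = 0.5/3 = 0.166667
s = 1 + (scale-1)·z/height = 1 + (0.65-1)·0.5/3 = 0.941667
θ = twist·z/height = 235°·0.5/3 = 39.1667° = 0.683587 rad
cos θ = 0.775312, sin θ = 0.631578 (intermediates below are computed at full precision and shown rounded to 5 d.p.)
v1: (1,2.5) → rotate → (-0.80363,2.56986) → ×s → (-0.75676,2.41995) → (-0.76,2.42)
v2: (5,-3) → rotate → (5.77130,0.83196) → ×s → (5.43464,0.78342) → (5.43,0.78)
v3: (5,0.5) → rotate → (3.56077,3.54555) → ×s → (3.35306,3.33872) → (3.35,3.34)
v4: (1.5,4.5) → rotate → (-1.67913,4.43627) → ×s → (-1.58118,4.17749) → (-1.58,4.18)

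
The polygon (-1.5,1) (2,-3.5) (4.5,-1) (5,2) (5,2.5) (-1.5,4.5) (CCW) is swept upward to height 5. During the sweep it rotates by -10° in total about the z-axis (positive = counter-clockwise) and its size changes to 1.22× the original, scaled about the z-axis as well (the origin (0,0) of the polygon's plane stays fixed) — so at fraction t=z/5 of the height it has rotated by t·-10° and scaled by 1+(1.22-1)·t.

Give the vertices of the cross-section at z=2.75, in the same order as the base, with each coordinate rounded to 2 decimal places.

Cross-section at z=2.75: (-1.57,1.28) (1.86,-4.12) (4.91,-1.60) (5.79,1.69) (5.85,2.25) (-1.19,5.18)

t = z/height = 2.75/5 = 0.55
s = 1 + (scale-1)·z/height = 1 + (1.22-1)·2.75/5 = 1.121000
θ = twist·z/height = -10°·2.75/5 = -5.5000° = -0.095993 rad
cos θ = 0.995396, sin θ = -0.095846 (intermediates below are computed at full precision and shown rounded to 5 d.p.)
v1: (-1.5,1) → rotate → (-1.39725,1.13916) → ×s → (-1.56632,1.27700) → (-1.57,1.28)
v2: (2,-3.5) → rotate → (1.65533,-3.67558) → ×s → (1.85563,-4.12032) → (1.86,-4.12)
v3: (4.5,-1) → rotate → (4.38344,-1.42670) → ×s → (4.91383,-1.59933) → (4.91,-1.60)
v4: (5,2) → rotate → (5.16867,1.51156) → ×s → (5.79408,1.69446) → (5.79,1.69)
v5: (5,2.5) → rotate → (5.21660,2.00926) → ×s → (5.84780,2.25238) → (5.85,2.25)
v6: (-1.5,4.5) → rotate → (-1.06179,4.62305) → ×s → (-1.19026,5.18244) → (-1.19,5.18)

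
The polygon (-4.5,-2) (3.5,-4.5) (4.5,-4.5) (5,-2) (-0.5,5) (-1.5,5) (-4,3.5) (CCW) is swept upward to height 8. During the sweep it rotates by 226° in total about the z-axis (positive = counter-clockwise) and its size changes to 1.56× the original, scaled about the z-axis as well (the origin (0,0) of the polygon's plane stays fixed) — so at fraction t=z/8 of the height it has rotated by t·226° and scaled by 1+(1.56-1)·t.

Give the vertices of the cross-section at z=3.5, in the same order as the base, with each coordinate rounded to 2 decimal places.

t = z/height = 3.5/8 = 0.4375
s = 1 + (scale-1)·z/height = 1 + (1.56-1)·3.5/8 = 1.245000
θ = twist·z/height = 226°·3.5/8 = 98.8750° = 1.725694 rad
cos θ = -0.154279, sin θ = 0.988027 (intermediates below are computed at full precision and shown rounded to 5 d.p.)
v1: (-4.5,-2) → rotate → (2.67031,-4.13756) → ×s → (3.32454,-5.15127) → (3.32,-5.15)
v2: (3.5,-4.5) → rotate → (3.90615,4.15235) → ×s → (4.86315,5.16968) → (4.86,5.17)
v3: (4.5,-4.5) → rotate → (3.75187,5.14038) → ×s → (4.67107,6.39977) → (4.67,6.40)
v4: (5,-2) → rotate → (1.20466,5.24869) → ×s → (1.49980,6.53463) → (1.50,6.53)
v5: (-0.5,5) → rotate → (-4.86300,-1.26541) → ×s → (-6.05443,-1.57544) → (-6.05,-1.58)
v6: (-1.5,5) → rotate → (-4.70872,-2.25344) → ×s → (-5.86235,-2.80553) → (-5.86,-2.81)
v7: (-4,3.5) → rotate → (-2.84098,-4.49209) → ×s → (-3.53702,-5.59265) → (-3.54,-5.59)

Cross-section at z=3.5: (3.32,-5.15) (4.86,5.17) (4.67,6.40) (1.50,6.53) (-6.05,-1.58) (-5.86,-2.81) (-3.54,-5.59)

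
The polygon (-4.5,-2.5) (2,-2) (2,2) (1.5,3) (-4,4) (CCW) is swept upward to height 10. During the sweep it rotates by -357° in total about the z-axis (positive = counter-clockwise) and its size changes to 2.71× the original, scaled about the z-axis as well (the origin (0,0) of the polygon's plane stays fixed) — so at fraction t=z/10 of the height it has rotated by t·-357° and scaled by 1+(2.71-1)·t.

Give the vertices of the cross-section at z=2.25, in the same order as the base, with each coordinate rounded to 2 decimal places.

t = z/height = 2.25/10 = 0.225
s = 1 + (scale-1)·z/height = 1 + (2.71-1)·2.25/10 = 1.384750
θ = twist·z/height = -357°·2.25/10 = -80.3250° = -1.401936 rad
cos θ = 0.168059, sin θ = -0.985777 (intermediates below are computed at full precision and shown rounded to 5 d.p.)
v1: (-4.5,-2.5) → rotate → (-3.22071,4.01585) → ×s → (-4.45988,5.56095) → (-4.46,5.56)
v2: (2,-2) → rotate → (-1.63544,-2.30767) → ×s → (-2.26467,-3.19555) → (-2.26,-3.20)
v3: (2,2) → rotate → (2.30767,-1.63544) → ×s → (3.19555,-2.26467) → (3.20,-2.26)
v4: (1.5,3) → rotate → (3.20942,-0.97449) → ×s → (4.44424,-1.34942) → (4.44,-1.35)
v5: (-4,4) → rotate → (3.27087,4.61534) → ×s → (4.52934,6.39110) → (4.53,6.39)

Cross-section at z=2.25: (-4.46,5.56) (-2.26,-3.20) (3.20,-2.26) (4.44,-1.35) (4.53,6.39)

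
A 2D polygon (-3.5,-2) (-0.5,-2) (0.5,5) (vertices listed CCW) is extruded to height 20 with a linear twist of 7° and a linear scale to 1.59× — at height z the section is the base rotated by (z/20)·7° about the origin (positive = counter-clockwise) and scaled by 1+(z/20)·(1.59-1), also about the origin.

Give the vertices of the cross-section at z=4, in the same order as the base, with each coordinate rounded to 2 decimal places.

Cross-section at z=4: (-3.86,-2.33) (-0.50,-2.25) (0.42,5.60)

t = z/height = 4/20 = 0.2
s = 1 + (scale-1)·z/height = 1 + (1.59-1)·4/20 = 1.118000
θ = twist·z/height = 7°·4/20 = 1.4000° = 0.024435 rad
cos θ = 0.999701, sin θ = 0.024432 (intermediates below are computed at full precision and shown rounded to 5 d.p.)
v1: (-3.5,-2) → rotate → (-3.45009,-2.08492) → ×s → (-3.85720,-2.33094) → (-3.86,-2.33)
v2: (-0.5,-2) → rotate → (-0.45099,-2.01162) → ×s → (-0.50420,-2.24899) → (-0.50,-2.25)
v3: (0.5,5) → rotate → (0.37769,5.01072) → ×s → (0.42226,5.60199) → (0.42,5.60)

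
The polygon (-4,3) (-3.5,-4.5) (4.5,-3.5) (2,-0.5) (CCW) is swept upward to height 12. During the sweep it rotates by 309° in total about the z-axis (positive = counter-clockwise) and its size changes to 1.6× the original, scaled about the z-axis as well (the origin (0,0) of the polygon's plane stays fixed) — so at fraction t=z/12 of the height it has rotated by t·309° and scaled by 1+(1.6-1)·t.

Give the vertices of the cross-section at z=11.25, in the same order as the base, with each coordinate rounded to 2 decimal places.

Cross-section at z=11.25: (2.31,7.46) (-8.46,2.78) (-2.78,-8.46) (0.32,-3.21)

t = z/height = 11.25/12 = 0.9375
s = 1 + (scale-1)·z/height = 1 + (1.6-1)·11.25/12 = 1.562500
θ = twist·z/height = 309°·11.25/12 = 289.6875° = 5.056001 rad
cos θ = 0.336890, sin θ = -0.941544 (intermediates below are computed at full precision and shown rounded to 5 d.p.)
v1: (-4,3) → rotate → (1.47707,4.77685) → ×s → (2.30793,7.46382) → (2.31,7.46)
v2: (-3.5,-4.5) → rotate → (-5.41606,1.77940) → ×s → (-8.46260,2.78031) → (-8.46,2.78)
v3: (4.5,-3.5) → rotate → (-1.77940,-5.41606) → ×s → (-2.78031,-8.46260) → (-2.78,-8.46)
v4: (2,-0.5) → rotate → (0.20301,-2.05153) → ×s → (0.31720,-3.20552) → (0.32,-3.21)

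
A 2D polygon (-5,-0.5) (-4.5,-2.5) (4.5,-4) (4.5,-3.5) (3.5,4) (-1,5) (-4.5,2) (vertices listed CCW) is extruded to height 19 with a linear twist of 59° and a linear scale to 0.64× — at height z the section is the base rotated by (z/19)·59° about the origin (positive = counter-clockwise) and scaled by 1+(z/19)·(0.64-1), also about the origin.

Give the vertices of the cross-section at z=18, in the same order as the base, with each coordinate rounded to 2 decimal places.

t = z/height = 18/19 = 0.947368
s = 1 + (scale-1)·z/height = 1 + (0.64-1)·18/19 = 0.658947
θ = twist·z/height = 59°·18/19 = 55.8947° = 0.975547 rad
cos θ = 0.560715, sin θ = 0.828009 (intermediates below are computed at full precision and shown rounded to 5 d.p.)
v1: (-5,-0.5) → rotate → (-2.38957,-4.42040) → ×s → (-1.57460,-2.91281) → (-1.57,-2.91)
v2: (-4.5,-2.5) → rotate → (-0.45320,-5.12783) → ×s → (-0.29863,-3.37897) → (-0.30,-3.38)
v3: (4.5,-4) → rotate → (5.83525,1.48318) → ×s → (3.84512,0.97734) → (3.85,0.98)
v4: (4.5,-3.5) → rotate → (5.42125,1.76354) → ×s → (3.57232,1.16208) → (3.57,1.16)
v5: (3.5,4) → rotate → (-1.34953,5.14089) → ×s → (-0.88927,3.38758) → (-0.89,3.39)
v6: (-1,5) → rotate → (-4.70076,1.97557) → ×s → (-3.09755,1.30179) → (-3.10,1.30)
v7: (-4.5,2) → rotate → (-4.17924,-2.60461) → ×s → (-2.75390,-1.71630) → (-2.75,-1.72)

Cross-section at z=18: (-1.57,-2.91) (-0.30,-3.38) (3.85,0.98) (3.57,1.16) (-0.89,3.39) (-3.10,1.30) (-2.75,-1.72)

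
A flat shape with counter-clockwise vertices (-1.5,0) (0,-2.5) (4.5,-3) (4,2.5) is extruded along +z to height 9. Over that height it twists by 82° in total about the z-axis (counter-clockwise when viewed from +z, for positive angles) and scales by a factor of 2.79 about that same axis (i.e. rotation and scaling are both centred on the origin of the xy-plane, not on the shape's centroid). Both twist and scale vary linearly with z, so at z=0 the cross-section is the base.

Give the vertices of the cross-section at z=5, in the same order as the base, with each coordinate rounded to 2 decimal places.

Cross-section at z=5: (-2.09,-2.14) (3.56,-3.49) (10.56,2.22) (2.03,9.19)

t = z/height = 5/9 = 0.555556
s = 1 + (scale-1)·z/height = 1 + (2.79-1)·5/9 = 1.994444
θ = twist·z/height = 82°·5/9 = 45.5556° = 0.795094 rad
cos θ = 0.700217, sin θ = 0.713930 (intermediates below are computed at full precision and shown rounded to 5 d.p.)
v1: (-1.5,0) → rotate → (-1.05033,-1.07089) → ×s → (-2.09482,-2.13584) → (-2.09,-2.14)
v2: (0,-2.5) → rotate → (1.78482,-1.75054) → ×s → (3.55973,-3.49136) → (3.56,-3.49)
v3: (4.5,-3) → rotate → (5.29277,1.11203) → ×s → (10.55613,2.21789) → (10.56,2.22)
v4: (4,2.5) → rotate → (1.01605,4.60626) → ×s → (2.02645,9.18693) → (2.03,9.19)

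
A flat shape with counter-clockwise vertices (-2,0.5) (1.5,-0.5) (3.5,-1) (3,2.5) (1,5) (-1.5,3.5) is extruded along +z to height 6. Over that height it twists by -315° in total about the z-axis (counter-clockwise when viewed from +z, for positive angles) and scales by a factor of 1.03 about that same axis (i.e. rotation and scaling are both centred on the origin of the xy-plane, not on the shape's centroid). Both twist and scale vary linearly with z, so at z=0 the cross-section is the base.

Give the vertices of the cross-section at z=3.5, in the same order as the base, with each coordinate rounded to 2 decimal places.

t = z/height = 3.5/6 = 0.583333
s = 1 + (scale-1)·z/height = 1 + (1.03-1)·3.5/6 = 1.017500
θ = twist·z/height = -315°·3.5/6 = -183.7500° = -3.207043 rad
cos θ = -0.997859, sin θ = 0.065403 (intermediates below are computed at full precision and shown rounded to 5 d.p.)
v1: (-2,0.5) → rotate → (1.96302,-0.62974) → ×s → (1.99737,-0.64076) → (2.00,-0.64)
v2: (1.5,-0.5) → rotate → (-1.46409,0.59703) → ×s → (-1.48971,0.60748) → (-1.49,0.61)
v3: (3.5,-1) → rotate → (-3.42710,1.22677) → ×s → (-3.48708,1.24824) → (-3.49,1.25)
v4: (3,2.5) → rotate → (-3.15708,-2.29844) → ×s → (-3.21233,-2.33866) → (-3.21,-2.34)
v5: (1,5) → rotate → (-1.32487,-4.92389) → ×s → (-1.34806,-5.01006) → (-1.35,-5.01)
v6: (-1.5,3.5) → rotate → (1.26788,-3.59061) → ×s → (1.29007,-3.65345) → (1.29,-3.65)

Cross-section at z=3.5: (2.00,-0.64) (-1.49,0.61) (-3.49,1.25) (-3.21,-2.34) (-1.35,-5.01) (1.29,-3.65)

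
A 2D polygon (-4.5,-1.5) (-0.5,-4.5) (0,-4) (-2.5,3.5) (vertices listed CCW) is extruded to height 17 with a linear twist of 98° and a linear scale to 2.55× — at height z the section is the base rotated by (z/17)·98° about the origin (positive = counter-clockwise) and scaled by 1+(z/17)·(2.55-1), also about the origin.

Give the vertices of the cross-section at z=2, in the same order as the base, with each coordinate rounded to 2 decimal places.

t = z/height = 2/17 = 0.117647
s = 1 + (scale-1)·z/height = 1 + (2.55-1)·2/17 = 1.182353
θ = twist·z/height = 98°·2/17 = 11.5294° = 0.201226 rad
cos θ = 0.979822, sin θ = 0.199871 (intermediates below are computed at full precision and shown rounded to 5 d.p.)
v1: (-4.5,-1.5) → rotate → (-4.10939,-2.36915) → ×s → (-4.85875,-2.80117) → (-4.86,-2.80)
v2: (-0.5,-4.5) → rotate → (0.40951,-4.50914) → ×s → (0.48418,-5.33139) → (0.48,-5.33)
v3: (0,-4) → rotate → (0.79948,-3.91929) → ×s → (0.94527,-4.63398) → (0.95,-4.63)
v4: (-2.5,3.5) → rotate → (-3.14910,2.92970) → ×s → (-3.72335,3.46394) → (-3.72,3.46)

Cross-section at z=2: (-4.86,-2.80) (0.48,-5.33) (0.95,-4.63) (-3.72,3.46)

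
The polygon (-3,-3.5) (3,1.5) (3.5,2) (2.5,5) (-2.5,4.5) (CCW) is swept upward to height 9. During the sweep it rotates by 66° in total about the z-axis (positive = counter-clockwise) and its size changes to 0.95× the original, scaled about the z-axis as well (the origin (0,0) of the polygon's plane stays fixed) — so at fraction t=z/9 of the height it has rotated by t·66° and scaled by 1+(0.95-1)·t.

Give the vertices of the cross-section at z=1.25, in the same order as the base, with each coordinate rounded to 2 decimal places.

Cross-section at z=1.25: (-2.39,-3.91) (2.70,1.95) (3.11,2.51) (1.66,5.30) (-3.16,4.02)

t = z/height = 1.25/9 = 0.138889
s = 1 + (scale-1)·z/height = 1 + (0.95-1)·1.25/9 = 0.993056
θ = twist·z/height = 66°·1.25/9 = 9.1667° = 0.159989 rad
cos θ = 0.987229, sin θ = 0.159307 (intermediates below are computed at full precision and shown rounded to 5 d.p.)
v1: (-3,-3.5) → rotate → (-2.40411,-3.93322) → ×s → (-2.38742,-3.90591) → (-2.39,-3.91)
v2: (3,1.5) → rotate → (2.72273,1.95876) → ×s → (2.70382,1.94516) → (2.70,1.95)
v3: (3.5,2) → rotate → (3.13669,2.53203) → ×s → (3.11491,2.51445) → (3.11,2.51)
v4: (2.5,5) → rotate → (1.67154,5.33441) → ×s → (1.65993,5.29737) → (1.66,5.30)
v5: (-2.5,4.5) → rotate → (-3.18495,4.04426) → ×s → (-3.16284,4.01618) → (-3.16,4.02)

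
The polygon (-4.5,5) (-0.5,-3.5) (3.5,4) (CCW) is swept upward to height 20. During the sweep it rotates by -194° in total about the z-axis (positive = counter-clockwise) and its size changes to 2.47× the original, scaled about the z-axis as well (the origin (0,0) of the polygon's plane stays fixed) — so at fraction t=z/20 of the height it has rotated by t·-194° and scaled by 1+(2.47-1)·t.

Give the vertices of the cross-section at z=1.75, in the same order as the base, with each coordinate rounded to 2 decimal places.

Cross-section at z=1.75: (-3.21,6.88) (-1.69,-3.61) (5.10,3.16)

t = z/height = 1.75/20 = 0.0875
s = 1 + (scale-1)·z/height = 1 + (2.47-1)·1.75/20 = 1.128625
θ = twist·z/height = -194°·1.75/20 = -16.9750° = -0.296270 rad
cos θ = 0.956432, sin θ = -0.291954 (intermediates below are computed at full precision and shown rounded to 5 d.p.)
v1: (-4.5,5) → rotate → (-2.84417,6.09596) → ×s → (-3.21000,6.88005) → (-3.21,6.88)
v2: (-0.5,-3.5) → rotate → (-1.50006,-3.20154) → ×s → (-1.69300,-3.61333) → (-1.69,-3.61)
v3: (3.5,4) → rotate → (4.51533,2.80389) → ×s → (5.09611,3.16454) → (5.10,3.16)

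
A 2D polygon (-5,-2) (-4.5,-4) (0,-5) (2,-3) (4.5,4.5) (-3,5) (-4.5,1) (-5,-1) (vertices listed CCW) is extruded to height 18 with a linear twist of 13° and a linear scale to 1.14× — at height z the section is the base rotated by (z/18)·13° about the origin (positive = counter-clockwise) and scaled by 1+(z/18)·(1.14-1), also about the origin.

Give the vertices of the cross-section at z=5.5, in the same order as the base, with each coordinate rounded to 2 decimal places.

t = z/height = 5.5/18 = 0.305556
s = 1 + (scale-1)·z/height = 1 + (1.14-1)·5.5/18 = 1.042778
θ = twist·z/height = 13°·5.5/18 = 3.9722° = 0.069328 rad
cos θ = 0.997598, sin θ = 0.069273 (intermediates below are computed at full precision and shown rounded to 5 d.p.)
v1: (-5,-2) → rotate → (-4.84944,-2.34156) → ×s → (-5.05689,-2.44173) → (-5.06,-2.44)
v2: (-4.5,-4) → rotate → (-4.21210,-4.30212) → ×s → (-4.39228,-4.48615) → (-4.39,-4.49)
v3: (0,-5) → rotate → (0.34636,-4.98799) → ×s → (0.36118,-5.20136) → (0.36,-5.20)
v4: (2,-3) → rotate → (2.20301,-2.85425) → ×s → (2.29725,-2.97635) → (2.30,-2.98)
v5: (4.5,4.5) → rotate → (4.17746,4.80092) → ×s → (4.35616,5.00629) → (4.36,5.01)
v6: (-3,5) → rotate → (-3.33916,4.78017) → ×s → (-3.48200,4.98466) → (-3.48,4.98)
v7: (-4.5,1) → rotate → (-4.55846,0.68587) → ×s → (-4.75346,0.71521) → (-4.75,0.72)
v8: (-5,-1) → rotate → (-4.91872,-1.34396) → ×s → (-5.12913,-1.40145) → (-5.13,-1.40)

Cross-section at z=5.5: (-5.06,-2.44) (-4.39,-4.49) (0.36,-5.20) (2.30,-2.98) (4.36,5.01) (-3.48,4.98) (-4.75,0.72) (-5.13,-1.40)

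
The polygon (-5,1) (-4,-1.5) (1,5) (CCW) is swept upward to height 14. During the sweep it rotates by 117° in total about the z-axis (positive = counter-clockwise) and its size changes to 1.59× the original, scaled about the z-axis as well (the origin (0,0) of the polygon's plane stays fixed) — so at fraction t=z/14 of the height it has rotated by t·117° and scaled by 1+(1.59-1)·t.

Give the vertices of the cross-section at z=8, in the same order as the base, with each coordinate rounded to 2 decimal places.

Cross-section at z=8: (-3.86,-5.62) (-0.26,-5.71) (-5.62,3.86)

t = z/height = 8/14 = 0.571429
s = 1 + (scale-1)·z/height = 1 + (1.59-1)·8/14 = 1.337143
θ = twist·z/height = 117°·8/14 = 66.8571° = 1.166877 rad
cos θ = 0.393025, sin θ = 0.919528 (intermediates below are computed at full precision and shown rounded to 5 d.p.)
v1: (-5,1) → rotate → (-2.88465,-4.20461) → ×s → (-3.85719,-5.62217) → (-3.86,-5.62)
v2: (-4,-1.5) → rotate → (-0.19281,-4.26765) → ×s → (-0.25781,-5.70646) → (-0.26,-5.71)
v3: (1,5) → rotate → (-4.20461,2.88465) → ×s → (-5.62217,3.85719) → (-5.62,3.86)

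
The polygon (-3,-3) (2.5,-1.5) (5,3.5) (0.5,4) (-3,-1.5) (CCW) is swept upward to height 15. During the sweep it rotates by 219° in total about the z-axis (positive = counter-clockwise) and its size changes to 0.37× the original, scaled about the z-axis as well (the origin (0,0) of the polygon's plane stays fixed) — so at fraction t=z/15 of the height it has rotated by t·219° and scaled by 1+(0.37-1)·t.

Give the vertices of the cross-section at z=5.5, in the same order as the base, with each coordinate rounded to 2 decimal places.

t = z/height = 5.5/15 = 0.366667
s = 1 + (scale-1)·z/height = 1 + (0.37-1)·5.5/15 = 0.769000
θ = twist·z/height = 219°·5.5/15 = 80.3000° = 1.401499 rad
cos θ = 0.168489, sin θ = 0.985703 (intermediates below are computed at full precision and shown rounded to 5 d.p.)
v1: (-3,-3) → rotate → (2.45164,-3.46258) → ×s → (1.88531,-2.66272) → (1.89,-2.66)
v2: (2.5,-1.5) → rotate → (1.89978,2.21152) → ×s → (1.46093,1.70066) → (1.46,1.70)
v3: (5,3.5) → rotate → (-2.60752,5.51823) → ×s → (-2.00518,4.24352) → (-2.01,4.24)
v4: (0.5,4) → rotate → (-3.85857,1.16681) → ×s → (-2.96724,0.89728) → (-2.97,0.90)
v5: (-3,-1.5) → rotate → (0.97309,-3.20984) → ×s → (0.74830,-2.46837) → (0.75,-2.47)

Cross-section at z=5.5: (1.89,-2.66) (1.46,1.70) (-2.01,4.24) (-2.97,0.90) (0.75,-2.47)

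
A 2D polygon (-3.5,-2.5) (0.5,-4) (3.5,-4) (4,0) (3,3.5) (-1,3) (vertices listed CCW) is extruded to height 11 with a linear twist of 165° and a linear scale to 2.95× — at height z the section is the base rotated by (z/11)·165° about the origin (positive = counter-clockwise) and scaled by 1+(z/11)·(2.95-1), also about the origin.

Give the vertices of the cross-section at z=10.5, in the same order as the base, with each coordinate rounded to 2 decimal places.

t = z/height = 10.5/11 = 0.954545
s = 1 + (scale-1)·z/height = 1 + (2.95-1)·10.5/11 = 2.861364
θ = twist·z/height = 165°·10.5/11 = 157.5000° = 2.748894 rad
cos θ = -0.923880, sin θ = 0.382683 (intermediates below are computed at full precision and shown rounded to 5 d.p.)
v1: (-3.5,-2.5) → rotate → (4.19029,0.97031) → ×s → (11.98993,2.77640) → (11.99,2.78)
v2: (0.5,-4) → rotate → (1.06879,3.88686) → ×s → (3.05821,11.12172) → (3.06,11.12)
v3: (3.5,-4) → rotate → (-1.70284,5.03491) → ×s → (-4.87246,14.40671) → (-4.87,14.41)
v4: (4,0) → rotate → (-3.69552,1.53073) → ×s → (-10.57422,4.37999) → (-10.57,4.38)
v5: (3,3.5) → rotate → (-4.11103,-2.08553) → ×s → (-11.76315,-5.96745) → (-11.76,-5.97)
v6: (-1,3) → rotate → (-0.22417,-3.15432) → ×s → (-0.64143,-9.02566) → (-0.64,-9.03)

Cross-section at z=10.5: (11.99,2.78) (3.06,11.12) (-4.87,14.41) (-10.57,4.38) (-11.76,-5.97) (-0.64,-9.03)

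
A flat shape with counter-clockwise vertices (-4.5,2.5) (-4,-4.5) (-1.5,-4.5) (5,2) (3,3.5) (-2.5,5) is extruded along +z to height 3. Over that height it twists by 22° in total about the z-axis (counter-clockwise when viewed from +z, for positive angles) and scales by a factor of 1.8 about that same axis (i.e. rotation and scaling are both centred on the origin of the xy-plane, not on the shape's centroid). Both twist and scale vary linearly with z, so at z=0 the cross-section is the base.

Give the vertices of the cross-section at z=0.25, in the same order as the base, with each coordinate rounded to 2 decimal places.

t = z/height = 0.25/3 = 0.0833333
s = 1 + (scale-1)·z/height = 1 + (1.8-1)·0.25/3 = 1.066667
θ = twist·z/height = 22°·0.25/3 = 1.8333° = 0.031998 rad
cos θ = 0.999488, sin θ = 0.031992 (intermediates below are computed at full precision and shown rounded to 5 d.p.)
v1: (-4.5,2.5) → rotate → (-4.57768,2.35476) → ×s → (-4.88286,2.51174) → (-4.88,2.51)
v2: (-4,-4.5) → rotate → (-3.85399,-4.62567) → ×s → (-4.11092,-4.93404) → (-4.11,-4.93)
v3: (-1.5,-4.5) → rotate → (-1.35527,-4.54568) → ×s → (-1.44562,-4.84873) → (-1.45,-4.85)
v4: (5,2) → rotate → (4.93346,2.15894) → ×s → (5.26235,2.30287) → (5.26,2.30)
v5: (3,3.5) → rotate → (2.88649,3.59419) → ×s → (3.07892,3.83380) → (3.08,3.83)
v6: (-2.5,5) → rotate → (-2.65868,4.91746) → ×s → (-2.83593,5.24529) → (-2.84,5.25)

Cross-section at z=0.25: (-4.88,2.51) (-4.11,-4.93) (-1.45,-4.85) (5.26,2.30) (3.08,3.83) (-2.84,5.25)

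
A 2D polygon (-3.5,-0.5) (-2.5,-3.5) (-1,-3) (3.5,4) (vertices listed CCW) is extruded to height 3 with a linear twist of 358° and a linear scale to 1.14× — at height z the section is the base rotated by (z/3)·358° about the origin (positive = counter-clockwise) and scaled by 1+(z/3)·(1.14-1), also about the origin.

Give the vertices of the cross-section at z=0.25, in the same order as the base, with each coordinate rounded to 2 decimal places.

t = z/height = 0.25/3 = 0.0833333
s = 1 + (scale-1)·z/height = 1 + (1.14-1)·0.25/3 = 1.011667
θ = twist·z/height = 358°·0.25/3 = 29.8333° = 0.520690 rad
cos θ = 0.867476, sin θ = 0.497479 (intermediates below are computed at full precision and shown rounded to 5 d.p.)
v1: (-3.5,-0.5) → rotate → (-2.78743,-2.17491) → ×s → (-2.81995,-2.20029) → (-2.82,-2.20)
v2: (-2.5,-3.5) → rotate → (-0.42751,-4.27986) → ×s → (-0.43250,-4.32980) → (-0.43,-4.33)
v3: (-1,-3) → rotate → (0.62496,-3.09991) → ×s → (0.63225,-3.13607) → (0.63,-3.14)
v4: (3.5,4) → rotate → (1.04625,5.21108) → ×s → (1.05846,5.27188) → (1.06,5.27)

Cross-section at z=0.25: (-2.82,-2.20) (-0.43,-4.33) (0.63,-3.14) (1.06,5.27)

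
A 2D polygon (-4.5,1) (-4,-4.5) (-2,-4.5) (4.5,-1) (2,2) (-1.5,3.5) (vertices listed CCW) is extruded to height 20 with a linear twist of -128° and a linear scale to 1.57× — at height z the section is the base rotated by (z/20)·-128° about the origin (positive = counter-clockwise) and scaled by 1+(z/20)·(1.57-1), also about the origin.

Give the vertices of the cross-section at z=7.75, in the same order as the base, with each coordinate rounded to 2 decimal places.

t = z/height = 7.75/20 = 0.3875
s = 1 + (scale-1)·z/height = 1 + (1.57-1)·7.75/20 = 1.220875
θ = twist·z/height = -128°·7.75/20 = -49.6000° = -0.865683 rad
cos θ = 0.648120, sin θ = -0.761538 (intermediates below are computed at full precision and shown rounded to 5 d.p.)
v1: (-4.5,1) → rotate → (-2.15500,4.07504) → ×s → (-2.63099,4.97512) → (-2.63,4.98)
v2: (-4,-4.5) → rotate → (-6.01940,0.12961) → ×s → (-7.34894,0.15824) → (-7.35,0.16)
v3: (-2,-4.5) → rotate → (-4.72316,-1.39346) → ×s → (-5.76639,-1.70124) → (-5.77,-1.70)
v4: (4.5,-1) → rotate → (2.15500,-4.07504) → ×s → (2.63099,-4.97512) → (2.63,-4.98)
v5: (2,2) → rotate → (2.81932,-0.22684) → ×s → (3.44203,-0.27694) → (3.44,-0.28)
v6: (-1.5,3.5) → rotate → (1.69320,3.41073) → ×s → (2.06719,4.16407) → (2.07,4.16)

Cross-section at z=7.75: (-2.63,4.98) (-7.35,0.16) (-5.77,-1.70) (2.63,-4.98) (3.44,-0.28) (2.07,4.16)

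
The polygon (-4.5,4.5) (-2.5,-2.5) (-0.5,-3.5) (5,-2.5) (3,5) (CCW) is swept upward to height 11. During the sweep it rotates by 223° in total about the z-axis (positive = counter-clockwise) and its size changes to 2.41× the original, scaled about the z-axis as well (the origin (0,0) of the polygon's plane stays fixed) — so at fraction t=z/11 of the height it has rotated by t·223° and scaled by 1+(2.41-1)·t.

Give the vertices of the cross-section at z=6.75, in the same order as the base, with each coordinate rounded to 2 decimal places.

t = z/height = 6.75/11 = 0.613636
s = 1 + (scale-1)·z/height = 1 + (2.41-1)·6.75/11 = 1.865227
θ = twist·z/height = 223°·6.75/11 = 136.8409° = 2.388324 rad
cos θ = -0.729457, sin θ = 0.684026 (intermediates below are computed at full precision and shown rounded to 5 d.p.)
v1: (-4.5,4.5) → rotate → (0.20444,-6.36068) → ×s → (0.38132,-11.86411) → (0.38,-11.86)
v2: (-2.5,-2.5) → rotate → (3.53371,0.11358) → ×s → (6.59117,0.21185) → (6.59,0.21)
v3: (-0.5,-3.5) → rotate → (2.75882,2.21109) → ×s → (5.14583,4.12418) → (5.15,4.12)
v4: (5,-2.5) → rotate → (-1.93722,5.24378) → ×s → (-3.61336,9.78083) → (-3.61,9.78)
v5: (3,5) → rotate → (-5.60850,-1.59521) → ×s → (-10.46113,-2.97542) → (-10.46,-2.98)

Cross-section at z=6.75: (0.38,-11.86) (6.59,0.21) (5.15,4.12) (-3.61,9.78) (-10.46,-2.98)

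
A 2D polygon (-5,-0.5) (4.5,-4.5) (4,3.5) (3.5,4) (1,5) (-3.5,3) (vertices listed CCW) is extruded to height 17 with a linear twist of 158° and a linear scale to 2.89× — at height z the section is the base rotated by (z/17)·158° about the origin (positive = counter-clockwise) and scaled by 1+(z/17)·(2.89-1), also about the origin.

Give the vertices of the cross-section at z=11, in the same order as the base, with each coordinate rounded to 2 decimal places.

t = z/height = 11/17 = 0.647059
s = 1 + (scale-1)·z/height = 1 + (2.89-1)·11/17 = 2.222941
θ = twist·z/height = 158°·11/17 = 102.2353° = 1.784342 rad
cos θ = -0.211927, sin θ = 0.977286 (intermediates below are computed at full precision and shown rounded to 5 d.p.)
v1: (-5,-0.5) → rotate → (1.54828,-4.78046) → ×s → (3.44173,-10.62669) → (3.44,-10.63)
v2: (4.5,-4.5) → rotate → (3.44411,5.35146) → ×s → (7.65606,11.89597) → (7.66,11.90)
v3: (4,3.5) → rotate → (-4.26821,3.16740) → ×s → (-9.48797,7.04094) → (-9.49,7.04)
v4: (3.5,4) → rotate → (-4.65089,2.57279) → ×s → (-10.33865,5.71917) → (-10.34,5.72)
v5: (1,5) → rotate → (-5.09835,-0.08235) → ×s → (-11.33334,-0.18306) → (-11.33,-0.18)
v6: (-3.5,3) → rotate → (-2.19011,-4.05628) → ×s → (-4.86849,-9.01687) → (-4.87,-9.02)

Cross-section at z=11: (3.44,-10.63) (7.66,11.90) (-9.49,7.04) (-10.34,5.72) (-11.33,-0.18) (-4.87,-9.02)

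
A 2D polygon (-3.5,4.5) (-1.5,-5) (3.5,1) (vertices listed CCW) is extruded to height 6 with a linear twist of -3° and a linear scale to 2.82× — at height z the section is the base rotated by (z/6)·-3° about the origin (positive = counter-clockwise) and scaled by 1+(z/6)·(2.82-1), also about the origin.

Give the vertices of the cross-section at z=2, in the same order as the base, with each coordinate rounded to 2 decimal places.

t = z/height = 2/6 = 0.333333
s = 1 + (scale-1)·z/height = 1 + (2.82-1)·2/6 = 1.606667
θ = twist·z/height = -3°·2/6 = -1.0000° = -0.017453 rad
cos θ = 0.999848, sin θ = -0.017452 (intermediates below are computed at full precision and shown rounded to 5 d.p.)
v1: (-3.5,4.5) → rotate → (-3.42093,4.56040) → ×s → (-5.49630,7.32704) → (-5.50,7.33)
v2: (-1.5,-5) → rotate → (-1.58703,-4.97306) → ×s → (-2.54983,-7.99005) → (-2.55,-7.99)
v3: (3.5,1) → rotate → (3.51692,0.93876) → ×s → (5.65052,1.50828) → (5.65,1.51)

Cross-section at z=2: (-5.50,7.33) (-2.55,-7.99) (5.65,1.51)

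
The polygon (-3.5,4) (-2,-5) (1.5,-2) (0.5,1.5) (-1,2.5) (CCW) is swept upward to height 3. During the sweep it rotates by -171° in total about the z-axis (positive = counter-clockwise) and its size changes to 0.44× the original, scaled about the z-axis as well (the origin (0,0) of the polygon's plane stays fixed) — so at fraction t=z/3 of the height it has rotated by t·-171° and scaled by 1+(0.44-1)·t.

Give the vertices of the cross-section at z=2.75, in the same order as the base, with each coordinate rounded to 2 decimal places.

t = z/height = 2.75/3 = 0.916667
s = 1 + (scale-1)·z/height = 1 + (0.44-1)·2.75/3 = 0.486667
θ = twist·z/height = -171°·2.75/3 = -156.7500° = -2.735804 rad
cos θ = -0.918791, sin θ = -0.394744 (intermediates below are computed at full precision and shown rounded to 5 d.p.)
v1: (-3.5,4) → rotate → (4.79474,-2.29356) → ×s → (2.33344,-1.11620) → (2.33,-1.12)
v2: (-2,-5) → rotate → (-0.13614,5.38344) → ×s → (-0.06625,2.61994) → (-0.07,2.62)
v3: (1.5,-2) → rotate → (-2.16767,1.24547) → ×s → (-1.05493,0.60613) → (-1.05,0.61)
v4: (0.5,1.5) → rotate → (0.13272,-1.57556) → ×s → (0.06459,-0.76677) → (0.06,-0.77)
v5: (-1,2.5) → rotate → (1.90565,-1.90223) → ×s → (0.92742,-0.92575) → (0.93,-0.93)

Cross-section at z=2.75: (2.33,-1.12) (-0.07,2.62) (-1.05,0.61) (0.06,-0.77) (0.93,-0.93)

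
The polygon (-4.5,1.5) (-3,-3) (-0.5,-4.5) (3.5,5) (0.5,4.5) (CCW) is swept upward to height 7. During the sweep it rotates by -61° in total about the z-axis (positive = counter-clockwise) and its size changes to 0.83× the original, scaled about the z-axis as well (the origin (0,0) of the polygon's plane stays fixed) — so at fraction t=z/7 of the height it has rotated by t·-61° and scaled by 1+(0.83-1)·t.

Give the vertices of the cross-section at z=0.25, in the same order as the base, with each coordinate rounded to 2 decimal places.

t = z/height = 0.25/7 = 0.0357143
s = 1 + (scale-1)·z/height = 1 + (0.83-1)·0.25/7 = 0.993929
θ = twist·z/height = -61°·0.25/7 = -2.1786° = -0.038023 rad
cos θ = 0.999277, sin θ = -0.038014 (intermediates below are computed at full precision and shown rounded to 5 d.p.)
v1: (-4.5,1.5) → rotate → (-4.43973,1.66998) → ×s → (-4.41277,1.65984) → (-4.41,1.66)
v2: (-3,-3) → rotate → (-3.11187,-2.88379) → ×s → (-3.09298,-2.86628) → (-3.09,-2.87)
v3: (-0.5,-4.5) → rotate → (-0.67070,-4.47774) → ×s → (-0.66663,-4.45055) → (-0.67,-4.45)
v4: (3.5,5) → rotate → (3.68754,4.86334) → ×s → (3.66515,4.83381) → (3.67,4.83)
v5: (0.5,4.5) → rotate → (0.67070,4.47774) → ×s → (0.66663,4.45055) → (0.67,4.45)

Cross-section at z=0.25: (-4.41,1.66) (-3.09,-2.87) (-0.67,-4.45) (3.67,4.83) (0.67,4.45)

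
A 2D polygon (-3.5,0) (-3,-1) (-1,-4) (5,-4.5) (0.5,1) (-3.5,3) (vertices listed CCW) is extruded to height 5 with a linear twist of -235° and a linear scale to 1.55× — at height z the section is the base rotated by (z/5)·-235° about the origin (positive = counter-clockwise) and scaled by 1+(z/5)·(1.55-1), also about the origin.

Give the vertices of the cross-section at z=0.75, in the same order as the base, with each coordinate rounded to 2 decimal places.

Cross-section at z=0.75: (-3.09,2.19) (-3.28,0.99) (-3.38,-2.91) (1.61,-7.10) (1.07,0.57) (-1.22,4.84)

t = z/height = 0.75/5 = 0.15
s = 1 + (scale-1)·z/height = 1 + (1.55-1)·0.75/5 = 1.082500
θ = twist·z/height = -235°·0.75/5 = -35.2500° = -0.615229 rad
cos θ = 0.816642, sin θ = -0.577145 (intermediates below are computed at full precision and shown rounded to 5 d.p.)
v1: (-3.5,0) → rotate → (-2.85825,2.02001) → ×s → (-3.09405,2.18666) → (-3.09,2.19)
v2: (-3,-1) → rotate → (-3.02707,0.91479) → ×s → (-3.27680,0.99026) → (-3.28,0.99)
v3: (-1,-4) → rotate → (-3.12522,-2.68942) → ×s → (-3.38305,-2.91130) → (-3.38,-2.91)
v4: (5,-4.5) → rotate → (1.48605,-6.56061) → ×s → (1.60865,-7.10186) → (1.61,-7.10)
v5: (0.5,1) → rotate → (0.98547,0.52807) → ×s → (1.06677,0.57163) → (1.07,0.57)
v6: (-3.5,3) → rotate → (-1.12681,4.46993) → ×s → (-1.21977,4.83870) → (-1.22,4.84)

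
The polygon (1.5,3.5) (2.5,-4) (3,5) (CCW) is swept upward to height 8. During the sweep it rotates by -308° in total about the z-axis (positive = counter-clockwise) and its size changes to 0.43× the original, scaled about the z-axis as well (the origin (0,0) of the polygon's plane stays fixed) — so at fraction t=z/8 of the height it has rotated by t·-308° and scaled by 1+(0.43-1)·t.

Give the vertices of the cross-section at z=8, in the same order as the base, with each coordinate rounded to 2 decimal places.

Cross-section at z=8: (-0.79,1.43) (2.02,-0.21) (-0.90,2.34)

t = z/height = 8/8 = 1
s = 1 + (scale-1)·z/height = 1 + (0.43-1)·8/8 = 0.430000
θ = twist·z/height = -308°·8/8 = -308.0000° = -5.375614 rad
cos θ = 0.615661, sin θ = 0.788011 (intermediates below are computed at full precision and shown rounded to 5 d.p.)
v1: (1.5,3.5) → rotate → (-1.83455,3.33683) → ×s → (-0.78885,1.43484) → (-0.79,1.43)
v2: (2.5,-4) → rotate → (4.69120,-0.49262) → ×s → (2.01721,-0.21183) → (2.02,-0.21)
v3: (3,5) → rotate → (-2.09307,5.44234) → ×s → (-0.90002,2.34021) → (-0.90,2.34)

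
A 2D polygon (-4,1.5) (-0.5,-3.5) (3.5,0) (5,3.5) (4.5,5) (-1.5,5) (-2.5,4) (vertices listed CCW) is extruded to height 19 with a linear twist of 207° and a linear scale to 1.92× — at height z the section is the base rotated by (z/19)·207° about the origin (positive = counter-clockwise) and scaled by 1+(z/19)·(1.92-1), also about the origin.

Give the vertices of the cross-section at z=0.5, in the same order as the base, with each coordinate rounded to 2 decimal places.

t = z/height = 0.5/19 = 0.0263158
s = 1 + (scale-1)·z/height = 1 + (1.92-1)·0.5/19 = 1.024211
θ = twist·z/height = 207°·0.5/19 = 5.4474° = 0.095075 rad
cos θ = 0.995484, sin θ = 0.094931 (intermediates below are computed at full precision and shown rounded to 5 d.p.)
v1: (-4,1.5) → rotate → (-4.12433,1.11350) → ×s → (-4.22418,1.14046) → (-4.22,1.14)
v2: (-0.5,-3.5) → rotate → (-0.16548,-3.53166) → ×s → (-0.16949,-3.61716) → (-0.17,-3.62)
v3: (3.5,0) → rotate → (3.48419,0.33226) → ×s → (3.56855,0.34030) → (3.57,0.34)
v4: (5,3.5) → rotate → (4.64516,3.95885) → ×s → (4.75762,4.05470) → (4.76,4.05)
v5: (4.5,5) → rotate → (4.00502,5.40461) → ×s → (4.10198,5.53546) → (4.10,5.54)
v6: (-1.5,5) → rotate → (-1.96788,4.83502) → ×s → (-2.01553,4.95208) → (-2.02,4.95)
v7: (-2.5,4) → rotate → (-2.86843,3.74461) → ×s → (-2.93788,3.83527) → (-2.94,3.84)

Cross-section at z=0.5: (-4.22,1.14) (-0.17,-3.62) (3.57,0.34) (4.76,4.05) (4.10,5.54) (-2.02,4.95) (-2.94,3.84)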